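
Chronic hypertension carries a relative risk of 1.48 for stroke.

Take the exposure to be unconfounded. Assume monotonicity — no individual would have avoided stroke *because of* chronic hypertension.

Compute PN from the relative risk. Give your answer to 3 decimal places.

PN ≈ 0.324

Under exogeneity and monotonicity, PN = (RR − 1) / RR = 1 − 1/RR.
PN = (1.48 − 1) / 1.48 = 0.48 / 1.48 ≈ 0.3243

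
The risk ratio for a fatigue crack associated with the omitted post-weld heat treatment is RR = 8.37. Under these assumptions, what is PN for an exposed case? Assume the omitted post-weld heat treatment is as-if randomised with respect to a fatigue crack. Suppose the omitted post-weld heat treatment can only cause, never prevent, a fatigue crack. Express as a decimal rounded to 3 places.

Under exogeneity and monotonicity, PN = (RR − 1) / RR = 1 − 1/RR.
PN = (8.37 − 1) / 8.37 = 7.37 / 8.37 ≈ 0.8805

PN ≈ 0.881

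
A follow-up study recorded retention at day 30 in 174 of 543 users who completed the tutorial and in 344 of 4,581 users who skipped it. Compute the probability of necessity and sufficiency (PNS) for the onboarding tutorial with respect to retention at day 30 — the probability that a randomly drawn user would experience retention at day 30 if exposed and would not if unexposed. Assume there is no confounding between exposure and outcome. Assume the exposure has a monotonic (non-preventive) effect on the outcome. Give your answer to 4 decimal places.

p₁ = P(outcome | exposed) = 174/543 = 0.32044
p₀ = P(outcome | unexposed) = 344/4581 = 0.075093
Under exogeneity and monotonicity, PNS = p₁ − p₀.
PNS = 0.32044 − 0.075093 = 0.24535

PNS ≈ 0.2453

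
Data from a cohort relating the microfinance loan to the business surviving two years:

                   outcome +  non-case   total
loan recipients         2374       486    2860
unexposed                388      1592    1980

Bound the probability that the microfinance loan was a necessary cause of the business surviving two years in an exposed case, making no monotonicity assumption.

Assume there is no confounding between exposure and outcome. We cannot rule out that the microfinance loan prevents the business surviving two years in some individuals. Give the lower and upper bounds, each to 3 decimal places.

0.764 ≤ PN ≤ 0.969

p₁ = P(outcome | exposed) = 2374/2860 = 0.83007
p₀ = P(outcome | unexposed) = 388/1980 = 0.19596
Under exogeneity alone the bounds on PN are max{0,(p₁−p₀)/p₁} ≤ PN ≤ min{1,(1−p₀)/p₁}.
  lower = (p₁ − p₀)/p₁ = 0.63411 / 0.83007 ≈ 0.7639
  upper = min{1, (1 − p₀)/p₁} = 0.80404 / 0.83007 ≈ 0.9686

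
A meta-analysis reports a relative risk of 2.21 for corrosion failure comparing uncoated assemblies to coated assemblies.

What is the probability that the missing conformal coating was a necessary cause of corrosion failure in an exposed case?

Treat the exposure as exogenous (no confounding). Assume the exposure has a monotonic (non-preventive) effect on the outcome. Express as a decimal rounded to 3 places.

PN ≈ 0.548

Under exogeneity and monotonicity, PN = (RR − 1) / RR = 1 − 1/RR.
PN = (2.21 − 1) / 2.21 = 1.21 / 2.21 ≈ 0.5475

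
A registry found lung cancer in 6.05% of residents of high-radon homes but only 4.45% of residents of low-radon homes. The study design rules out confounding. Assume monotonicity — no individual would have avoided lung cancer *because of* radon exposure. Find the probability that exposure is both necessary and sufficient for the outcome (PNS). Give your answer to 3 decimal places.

p₁ = 0.0605, p₀ = 0.0445.
Under exogeneity and monotonicity, PNS = p₁ − p₀.
PNS = 0.0605 − 0.0445 = 0.016

PNS ≈ 0.016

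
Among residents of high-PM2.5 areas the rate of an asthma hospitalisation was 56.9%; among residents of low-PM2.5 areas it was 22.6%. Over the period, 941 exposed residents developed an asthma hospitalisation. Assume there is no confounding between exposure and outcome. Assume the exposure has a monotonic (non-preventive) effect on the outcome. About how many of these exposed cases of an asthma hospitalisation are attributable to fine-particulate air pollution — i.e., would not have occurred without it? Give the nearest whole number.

about 567 cases

p₁ = 0.569, p₀ = 0.226.
PN = (p₁ − p₀)/p₁ = (0.569 − 0.226) / 0.569 ≈ 0.60281.
Attributable cases ≈ PN × (exposed cases) = 0.60281 × 941 ≈ 567.25.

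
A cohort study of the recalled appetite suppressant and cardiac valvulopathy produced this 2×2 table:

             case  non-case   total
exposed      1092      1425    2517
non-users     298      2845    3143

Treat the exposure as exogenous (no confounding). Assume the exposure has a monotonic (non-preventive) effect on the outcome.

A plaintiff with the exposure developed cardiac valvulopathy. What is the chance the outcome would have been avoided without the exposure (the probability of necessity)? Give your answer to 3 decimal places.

PN ≈ 0.781

p₁ = P(outcome | exposed) = 1092/2517 = 0.43385
p₀ = P(outcome | unexposed) = 298/3143 = 0.094814
Under exogeneity and monotonicity, PN = (p₁ − p₀)/p₁.
PN = (0.43385 − 0.094814) / 0.43385 ≈ 0.7815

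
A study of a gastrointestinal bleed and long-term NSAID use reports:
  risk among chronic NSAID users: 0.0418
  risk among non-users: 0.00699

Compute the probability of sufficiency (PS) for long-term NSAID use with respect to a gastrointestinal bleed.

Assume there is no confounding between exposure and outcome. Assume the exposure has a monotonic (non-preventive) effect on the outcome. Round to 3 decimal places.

Let p₁ = 0.0418, p₀ = 0.00699.
Under exogeneity and monotonicity, PS = (p₁ − p₀) / (1 − p₀).
PS = (0.0418 − 0.00699) / (1 − 0.00699) = 0.03481 / 0.99301 ≈ 0.0351

PS ≈ 0.035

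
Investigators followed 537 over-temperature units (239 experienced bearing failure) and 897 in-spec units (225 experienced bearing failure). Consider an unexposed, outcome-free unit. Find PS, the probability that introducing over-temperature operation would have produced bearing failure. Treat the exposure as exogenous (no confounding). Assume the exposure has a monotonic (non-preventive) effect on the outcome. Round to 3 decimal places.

PS ≈ 0.259

p₁ = P(outcome | exposed) = 239/537 = 0.44507
p₀ = P(outcome | unexposed) = 225/897 = 0.25084
Under exogeneity and monotonicity, PS = (p₁ − p₀) / (1 − p₀).
PS = (0.44507 − 0.25084) / (1 − 0.25084) = 0.19423 / 0.74916 ≈ 0.2593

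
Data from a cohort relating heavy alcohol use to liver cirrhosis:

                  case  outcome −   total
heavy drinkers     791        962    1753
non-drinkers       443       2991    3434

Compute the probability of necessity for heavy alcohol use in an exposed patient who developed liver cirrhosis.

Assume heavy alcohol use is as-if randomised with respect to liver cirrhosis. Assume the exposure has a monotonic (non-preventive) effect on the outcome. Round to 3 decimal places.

p₁ = P(outcome | exposed) = 791/1753 = 0.45123
p₀ = P(outcome | unexposed) = 443/3434 = 0.129
Under exogeneity and monotonicity, PN = (p₁ − p₀)/p₁.
PN = (0.45123 − 0.129) / 0.45123 ≈ 0.7141

PN ≈ 0.714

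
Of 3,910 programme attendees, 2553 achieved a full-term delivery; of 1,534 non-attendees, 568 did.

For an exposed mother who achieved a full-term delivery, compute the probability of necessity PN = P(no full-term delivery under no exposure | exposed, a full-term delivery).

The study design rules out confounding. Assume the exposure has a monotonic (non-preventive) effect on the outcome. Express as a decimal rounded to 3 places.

p₁ = P(outcome | exposed) = 2553/3910 = 0.65294
p₀ = P(outcome | unexposed) = 568/1534 = 0.37027
Under exogeneity and monotonicity, PN = (p₁ − p₀) / p₁.
PN = (0.65294 − 0.37027) / 0.65294 = 0.28267 / 0.65294 ≈ 0.4329

PN ≈ 0.433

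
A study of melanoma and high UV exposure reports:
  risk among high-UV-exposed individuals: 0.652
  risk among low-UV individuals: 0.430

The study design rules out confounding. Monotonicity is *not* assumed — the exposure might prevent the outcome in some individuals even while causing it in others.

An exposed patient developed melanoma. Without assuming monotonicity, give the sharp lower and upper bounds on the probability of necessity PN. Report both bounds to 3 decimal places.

Let p₁ = 0.652, p₀ = 0.43.
Under exogeneity alone the bounds on PN are max{0,(p₁−p₀)/p₁} ≤ PN ≤ min{1,(1−p₀)/p₁}.
  lower = (p₁ − p₀)/p₁ = 0.222 / 0.652 ≈ 0.3405
  upper = min{1, (1 − p₀)/p₁} = 0.57 / 0.652 ≈ 0.8742

0.340 ≤ PN ≤ 0.874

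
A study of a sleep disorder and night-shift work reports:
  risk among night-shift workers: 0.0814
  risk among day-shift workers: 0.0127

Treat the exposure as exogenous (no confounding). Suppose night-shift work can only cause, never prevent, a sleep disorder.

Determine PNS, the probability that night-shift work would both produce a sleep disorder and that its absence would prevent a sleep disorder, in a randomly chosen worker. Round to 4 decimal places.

PNS ≈ 0.0687

Let p₁ = 0.0814, p₀ = 0.0127.
Under exogeneity and monotonicity, PNS = p₁ − p₀.
PNS = 0.0814 − 0.0127 = 0.0687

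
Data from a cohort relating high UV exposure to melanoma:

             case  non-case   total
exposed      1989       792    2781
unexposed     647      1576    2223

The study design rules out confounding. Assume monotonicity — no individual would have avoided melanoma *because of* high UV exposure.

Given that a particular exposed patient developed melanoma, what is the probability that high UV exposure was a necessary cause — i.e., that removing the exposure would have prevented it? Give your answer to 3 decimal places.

p₁ = P(outcome | exposed) = 1989/2781 = 0.71521
p₀ = P(outcome | unexposed) = 647/2223 = 0.29105
Under exogeneity and monotonicity, PN = (p₁ − p₀)/p₁.
PN = (0.71521 − 0.29105) / 0.71521 ≈ 0.5931

PN ≈ 0.593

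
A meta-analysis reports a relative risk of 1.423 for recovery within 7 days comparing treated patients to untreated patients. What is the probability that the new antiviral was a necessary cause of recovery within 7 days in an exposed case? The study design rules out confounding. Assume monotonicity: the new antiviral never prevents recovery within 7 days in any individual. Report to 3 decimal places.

Under exogeneity and monotonicity, PN = (RR − 1) / RR = 1 − 1/RR.
PN = (1.423 − 1) / 1.423 = 0.423 / 1.423 ≈ 0.2973

PN ≈ 0.297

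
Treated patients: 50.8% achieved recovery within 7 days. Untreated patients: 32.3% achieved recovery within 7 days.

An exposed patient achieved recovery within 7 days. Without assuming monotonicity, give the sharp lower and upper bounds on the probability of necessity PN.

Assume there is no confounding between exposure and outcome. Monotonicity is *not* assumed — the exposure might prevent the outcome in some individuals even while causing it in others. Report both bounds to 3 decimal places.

0.364 ≤ PN ≤ 1.000

p₁ = 0.508, p₀ = 0.323.
Under exogeneity alone the bounds on PN are max{0,(p₁−p₀)/p₁} ≤ PN ≤ min{1,(1−p₀)/p₁}.
  lower = (p₁ − p₀)/p₁ = 0.185 / 0.508 ≈ 0.3642
  upper = min{1, (1 − p₀)/p₁} = 0.677 / 0.508 ≈ 1.3327 → capped at 1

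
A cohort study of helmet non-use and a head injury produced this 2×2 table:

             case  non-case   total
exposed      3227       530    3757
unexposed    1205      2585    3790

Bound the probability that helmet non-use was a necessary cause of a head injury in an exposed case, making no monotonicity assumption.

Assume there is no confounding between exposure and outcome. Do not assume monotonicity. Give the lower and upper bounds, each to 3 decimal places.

p₁ = P(outcome | exposed) = 3227/3757 = 0.85893
p₀ = P(outcome | unexposed) = 1205/3790 = 0.31794
Under exogeneity alone the bounds on PN are max{0,(p₁−p₀)/p₁} ≤ PN ≤ min{1,(1−p₀)/p₁}.
  lower = (p₁ − p₀)/p₁ = 0.54099 / 0.85893 ≈ 0.6298
  upper = min{1, (1 − p₀)/p₁} = 0.68206 / 0.85893 ≈ 0.7941

0.630 ≤ PN ≤ 0.794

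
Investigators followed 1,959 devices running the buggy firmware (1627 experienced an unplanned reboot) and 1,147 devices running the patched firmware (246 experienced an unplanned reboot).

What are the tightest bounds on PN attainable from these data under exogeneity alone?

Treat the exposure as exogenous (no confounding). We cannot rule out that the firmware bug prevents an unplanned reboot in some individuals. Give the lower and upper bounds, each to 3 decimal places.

0.742 ≤ PN ≤ 0.946

p₁ = P(outcome | exposed) = 1627/1959 = 0.83053
p₀ = P(outcome | unexposed) = 246/1147 = 0.21447
Under exogeneity alone the bounds on PN are max{0,(p₁−p₀)/p₁} ≤ PN ≤ min{1,(1−p₀)/p₁}.
  lower = (p₁ − p₀)/p₁ = 0.61605 / 0.83053 ≈ 0.7418
  upper = min{1, (1 − p₀)/p₁} = 0.78553 / 0.83053 ≈ 0.9458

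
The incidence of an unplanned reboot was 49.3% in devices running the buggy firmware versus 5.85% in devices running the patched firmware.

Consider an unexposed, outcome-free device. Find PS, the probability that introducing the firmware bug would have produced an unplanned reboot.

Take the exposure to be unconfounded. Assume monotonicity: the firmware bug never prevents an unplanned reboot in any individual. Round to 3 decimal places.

PS ≈ 0.461

p₁ = 0.493, p₀ = 0.0585.
Under exogeneity and monotonicity, PS = (p₁ − p₀) / (1 − p₀).
PS = (0.493 − 0.0585) / (1 − 0.0585) = 0.4345 / 0.9415 ≈ 0.4615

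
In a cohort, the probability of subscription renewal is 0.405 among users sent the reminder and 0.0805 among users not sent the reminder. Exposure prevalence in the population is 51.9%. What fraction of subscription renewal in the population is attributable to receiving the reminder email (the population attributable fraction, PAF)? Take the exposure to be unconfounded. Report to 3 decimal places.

Let p₁ = 0.405, p₀ = 0.0805.
Overall risk P(Y=1) = π·p₁ + (1−π)·p₀ = 0.519×0.405 + 0.481×0.0805 = 0.24892.
Under exogeneity, PAF = [P(Y=1) − p₀] / P(Y=1).
PAF = (0.24892 − 0.0805) / 0.24892 ≈ 0.6766

PAF ≈ 0.677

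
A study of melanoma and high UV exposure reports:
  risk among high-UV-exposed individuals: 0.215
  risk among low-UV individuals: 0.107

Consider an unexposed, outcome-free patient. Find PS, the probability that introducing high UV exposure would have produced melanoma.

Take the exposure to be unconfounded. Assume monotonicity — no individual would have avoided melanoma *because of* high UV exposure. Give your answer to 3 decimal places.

Let p₁ = 0.215, p₀ = 0.107.
Under exogeneity and monotonicity, PS = (p₁ − p₀) / (1 − p₀).
PS = (0.215 − 0.107) / (1 − 0.107) = 0.108 / 0.893 ≈ 0.1209

PS ≈ 0.121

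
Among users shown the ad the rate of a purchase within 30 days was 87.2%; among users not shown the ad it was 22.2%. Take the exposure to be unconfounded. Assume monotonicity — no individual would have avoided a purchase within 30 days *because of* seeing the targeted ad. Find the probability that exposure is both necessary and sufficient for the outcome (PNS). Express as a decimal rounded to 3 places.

PNS ≈ 0.650

p₁ = 0.872, p₀ = 0.222.
Under exogeneity and monotonicity, PNS = p₁ − p₀.
PNS = 0.872 − 0.222 = 0.65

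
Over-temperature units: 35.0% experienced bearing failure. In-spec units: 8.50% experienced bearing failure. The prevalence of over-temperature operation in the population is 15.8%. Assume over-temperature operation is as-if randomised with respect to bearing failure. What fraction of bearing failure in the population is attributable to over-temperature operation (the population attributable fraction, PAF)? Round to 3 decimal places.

p₁ = 0.35, p₀ = 0.085.
Overall risk P(Y=1) = π·p₁ + (1−π)·p₀ = 0.158×0.35 + 0.842×0.085 = 0.12687.
Under exogeneity, PAF = [P(Y=1) − p₀] / P(Y=1).
PAF = (0.12687 − 0.085) / 0.12687 ≈ 0.3300

PAF ≈ 0.330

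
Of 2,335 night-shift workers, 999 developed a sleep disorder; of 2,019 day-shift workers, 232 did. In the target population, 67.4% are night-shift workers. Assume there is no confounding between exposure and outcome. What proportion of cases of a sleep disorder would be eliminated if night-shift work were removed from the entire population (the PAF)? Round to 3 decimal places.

p₁ = P(outcome | exposed) = 999/2335 = 0.42784
p₀ = P(outcome | unexposed) = 232/2019 = 0.11491
Overall risk P(Y=1) = π·p₁ + (1−π)·p₀ = 0.674×0.42784 + 0.326×0.11491 = 0.32582.
Under exogeneity, PAF = [P(Y=1) − p₀] / P(Y=1).
PAF = (0.32582 − 0.11491) / 0.32582 ≈ 0.6473

PAF ≈ 0.647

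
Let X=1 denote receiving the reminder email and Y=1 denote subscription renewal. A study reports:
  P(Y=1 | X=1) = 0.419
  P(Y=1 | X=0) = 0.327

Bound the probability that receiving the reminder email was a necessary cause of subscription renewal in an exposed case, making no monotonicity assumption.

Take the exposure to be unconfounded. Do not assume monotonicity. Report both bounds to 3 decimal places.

Let p₁ = 0.419, p₀ = 0.327.
Under exogeneity alone the bounds on PN are max{0,(p₁−p₀)/p₁} ≤ PN ≤ min{1,(1−p₀)/p₁}.
  lower = (p₁ − p₀)/p₁ = 0.092 / 0.419 ≈ 0.2196
  upper = min{1, (1 − p₀)/p₁} = 0.673 / 0.419 ≈ 1.6062 → capped at 1

0.220 ≤ PN ≤ 1.000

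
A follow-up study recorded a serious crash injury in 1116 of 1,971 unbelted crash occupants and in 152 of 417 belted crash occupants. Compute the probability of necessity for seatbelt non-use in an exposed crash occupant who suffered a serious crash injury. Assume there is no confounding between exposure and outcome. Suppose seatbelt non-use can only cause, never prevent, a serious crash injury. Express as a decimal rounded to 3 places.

p₁ = P(outcome | exposed) = 1116/1971 = 0.56621
p₀ = P(outcome | unexposed) = 152/417 = 0.36451
Under exogeneity and monotonicity, PN = (p₁ − p₀) / p₁.
PN = (0.56621 − 0.36451) / 0.56621 = 0.2017 / 0.56621 ≈ 0.3562

PN ≈ 0.356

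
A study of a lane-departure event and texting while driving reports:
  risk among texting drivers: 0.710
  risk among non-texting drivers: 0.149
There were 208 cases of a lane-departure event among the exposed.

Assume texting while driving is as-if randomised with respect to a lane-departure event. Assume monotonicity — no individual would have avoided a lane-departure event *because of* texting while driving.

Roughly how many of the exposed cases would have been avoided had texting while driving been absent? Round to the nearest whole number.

about 164 cases

Let p₁ = 0.71, p₀ = 0.149.
PN = (p₁ − p₀)/p₁ = (0.71 − 0.149) / 0.71 ≈ 0.79014.
Attributable cases ≈ PN × (exposed cases) = 0.79014 × 208 ≈ 164.35.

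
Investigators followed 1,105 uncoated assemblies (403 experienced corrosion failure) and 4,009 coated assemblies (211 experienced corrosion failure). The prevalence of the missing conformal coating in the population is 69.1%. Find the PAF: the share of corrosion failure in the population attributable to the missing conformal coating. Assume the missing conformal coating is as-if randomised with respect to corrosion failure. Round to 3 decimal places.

p₁ = P(outcome | exposed) = 403/1105 = 0.36471
p₀ = P(outcome | unexposed) = 211/4009 = 0.052632
Overall risk P(Y=1) = π·p₁ + (1−π)·p₀ = 0.691×0.36471 + 0.309×0.052632 = 0.26827.
Under exogeneity, PAF = [P(Y=1) − p₀] / P(Y=1).
PAF = (0.26827 − 0.052632) / 0.26827 ≈ 0.8038

PAF ≈ 0.804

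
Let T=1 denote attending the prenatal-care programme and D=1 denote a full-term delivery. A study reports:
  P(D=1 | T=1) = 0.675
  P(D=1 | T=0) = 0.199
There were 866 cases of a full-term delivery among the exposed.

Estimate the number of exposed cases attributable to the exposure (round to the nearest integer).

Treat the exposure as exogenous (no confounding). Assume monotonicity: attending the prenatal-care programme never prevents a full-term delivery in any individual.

about 611 cases

Let p₁ = 0.675, p₀ = 0.199.
PN = (p₁ − p₀)/p₁ = (0.675 − 0.199) / 0.675 ≈ 0.70519.
Attributable cases ≈ PN × (exposed cases) = 0.70519 × 866 ≈ 610.69.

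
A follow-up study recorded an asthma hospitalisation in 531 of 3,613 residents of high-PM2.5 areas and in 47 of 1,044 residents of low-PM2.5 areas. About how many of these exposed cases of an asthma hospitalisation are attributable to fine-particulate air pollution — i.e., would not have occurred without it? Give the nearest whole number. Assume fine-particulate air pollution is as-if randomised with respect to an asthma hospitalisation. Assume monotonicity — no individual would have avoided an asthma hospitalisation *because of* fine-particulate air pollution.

about 368 cases

p₁ = P(outcome | exposed) = 531/3613 = 0.14697
p₀ = P(outcome | unexposed) = 47/1044 = 0.045019
PN = (p₁ − p₀)/p₁ = (0.14697 − 0.045019) / 0.14697 ≈ 0.69368.
Attributable cases ≈ PN × (exposed cases) = 0.69368 × 531 ≈ 368.35.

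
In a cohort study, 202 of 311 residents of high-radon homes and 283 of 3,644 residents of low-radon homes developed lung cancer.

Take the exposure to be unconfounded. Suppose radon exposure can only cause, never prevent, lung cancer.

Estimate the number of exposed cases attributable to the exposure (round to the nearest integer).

about 178 cases

p₁ = P(outcome | exposed) = 202/311 = 0.64952
p₀ = P(outcome | unexposed) = 283/3644 = 0.077662
PN = (p₁ − p₀)/p₁ = (0.64952 − 0.077662) / 0.64952 ≈ 0.88043.
Attributable cases ≈ PN × (exposed cases) = 0.88043 × 202 ≈ 177.85.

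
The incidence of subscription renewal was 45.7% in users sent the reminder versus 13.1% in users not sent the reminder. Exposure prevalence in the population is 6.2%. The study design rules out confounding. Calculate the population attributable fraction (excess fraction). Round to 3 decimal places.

PAF ≈ 0.134

p₁ = 0.457, p₀ = 0.131.
Overall risk P(Y=1) = π·p₁ + (1−π)·p₀ = 0.062×0.457 + 0.938×0.131 = 0.15121.
Under exogeneity, PAF = [P(Y=1) − p₀] / P(Y=1).
PAF = (0.15121 − 0.131) / 0.15121 ≈ 0.1337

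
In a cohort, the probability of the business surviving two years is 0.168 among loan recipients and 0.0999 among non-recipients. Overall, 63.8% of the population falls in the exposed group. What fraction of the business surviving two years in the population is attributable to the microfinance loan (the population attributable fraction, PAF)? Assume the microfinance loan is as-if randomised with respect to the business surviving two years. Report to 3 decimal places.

PAF ≈ 0.303

Let p₁ = 0.168, p₀ = 0.0999.
Overall risk P(Y=1) = π·p₁ + (1−π)·p₀ = 0.638×0.168 + 0.362×0.0999 = 0.14335.
Under exogeneity, PAF = [P(Y=1) − p₀] / P(Y=1).
PAF = (0.14335 − 0.0999) / 0.14335 ≈ 0.3031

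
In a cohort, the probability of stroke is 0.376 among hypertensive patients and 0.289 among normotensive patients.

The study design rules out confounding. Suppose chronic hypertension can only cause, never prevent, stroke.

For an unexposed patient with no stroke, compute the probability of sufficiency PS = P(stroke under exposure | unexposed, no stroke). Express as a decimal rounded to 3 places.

PS ≈ 0.122

Let p₁ = 0.376, p₀ = 0.289.
Under exogeneity and monotonicity, PS = (p₁ − p₀) / (1 − p₀).
PS = (0.376 − 0.289) / (1 − 0.289) = 0.087 / 0.711 ≈ 0.1224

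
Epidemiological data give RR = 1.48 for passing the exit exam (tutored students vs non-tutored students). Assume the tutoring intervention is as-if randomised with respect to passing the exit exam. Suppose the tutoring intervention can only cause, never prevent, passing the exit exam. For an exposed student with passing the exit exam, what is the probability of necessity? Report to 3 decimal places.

Under exogeneity and monotonicity, PN = (RR − 1) / RR = 1 − 1/RR.
PN = (1.48 − 1) / 1.48 = 0.48 / 1.48 ≈ 0.3243

PN ≈ 0.324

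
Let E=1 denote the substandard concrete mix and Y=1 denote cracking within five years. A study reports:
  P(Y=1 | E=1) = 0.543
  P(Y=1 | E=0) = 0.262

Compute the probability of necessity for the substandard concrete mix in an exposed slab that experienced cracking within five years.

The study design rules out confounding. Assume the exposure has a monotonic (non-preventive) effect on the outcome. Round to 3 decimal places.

PN ≈ 0.517

Let p₁ = 0.543, p₀ = 0.262.
Under exogeneity and monotonicity, PN = (p₁ − p₀) / p₁.
PN = (0.543 − 0.262) / 0.543 = 0.281 / 0.543 ≈ 0.5175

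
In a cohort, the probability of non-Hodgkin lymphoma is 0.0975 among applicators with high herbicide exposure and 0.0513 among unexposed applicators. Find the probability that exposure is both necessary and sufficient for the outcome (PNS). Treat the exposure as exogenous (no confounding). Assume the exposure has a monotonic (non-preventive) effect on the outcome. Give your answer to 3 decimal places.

Let p₁ = 0.0975, p₀ = 0.0513.
Under exogeneity and monotonicity, PNS = p₁ − p₀.
PNS = 0.0975 − 0.0513 = 0.0462

PNS ≈ 0.046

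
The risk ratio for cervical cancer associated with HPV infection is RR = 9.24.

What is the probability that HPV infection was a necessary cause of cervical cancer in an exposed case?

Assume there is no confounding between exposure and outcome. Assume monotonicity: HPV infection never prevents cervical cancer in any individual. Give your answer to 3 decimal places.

PN ≈ 0.892

Under exogeneity and monotonicity, PN = (RR − 1) / RR = 1 − 1/RR.
PN = (9.24 − 1) / 9.24 = 8.24 / 9.24 ≈ 0.8918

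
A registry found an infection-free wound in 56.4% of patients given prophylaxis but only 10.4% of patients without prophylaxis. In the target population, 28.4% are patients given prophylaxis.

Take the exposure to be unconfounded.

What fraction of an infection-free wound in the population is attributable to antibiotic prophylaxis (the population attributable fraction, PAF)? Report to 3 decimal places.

PAF ≈ 0.557

p₁ = 0.564, p₀ = 0.104.
Overall risk P(Y=1) = π·p₁ + (1−π)·p₀ = 0.284×0.564 + 0.716×0.104 = 0.23464.
Under exogeneity, PAF = [P(Y=1) − p₀] / P(Y=1).
PAF = (0.23464 − 0.104) / 0.23464 ≈ 0.5568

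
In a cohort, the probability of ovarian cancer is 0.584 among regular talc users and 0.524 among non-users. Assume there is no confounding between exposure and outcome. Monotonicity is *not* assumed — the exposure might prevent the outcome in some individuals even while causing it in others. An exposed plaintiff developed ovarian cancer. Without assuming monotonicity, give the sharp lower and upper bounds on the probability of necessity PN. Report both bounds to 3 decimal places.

Let p₁ = 0.584, p₀ = 0.524.
Under exogeneity alone the bounds on PN are max{0,(p₁−p₀)/p₁} ≤ PN ≤ min{1,(1−p₀)/p₁}.
  lower = (p₁ − p₀)/p₁ = 0.06 / 0.584 ≈ 0.1027
  upper = min{1, (1 − p₀)/p₁} = 0.476 / 0.584 ≈ 0.8151

0.103 ≤ PN ≤ 0.815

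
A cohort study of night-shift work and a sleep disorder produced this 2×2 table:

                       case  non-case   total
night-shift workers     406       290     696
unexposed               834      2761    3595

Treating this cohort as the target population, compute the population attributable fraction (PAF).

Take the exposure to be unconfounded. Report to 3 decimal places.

p₁ = P(outcome | exposed) = 406/696 = 0.58333
p₀ = P(outcome | unexposed) = 834/3595 = 0.23199
Exposure prevalence π = 696/4291 = 0.1622; overall risk P(Y=1) = 0.28898.
Under exogeneity, PAF = [P(Y=1) − p₀]/P(Y=1).
PAF = (0.28898 − 0.23199) / 0.28898 ≈ 0.1972

PAF ≈ 0.197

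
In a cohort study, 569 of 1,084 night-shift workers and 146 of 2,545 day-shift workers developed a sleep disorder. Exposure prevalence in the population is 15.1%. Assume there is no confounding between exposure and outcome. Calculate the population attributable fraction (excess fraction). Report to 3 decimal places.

PAF ≈ 0.552

p₁ = P(outcome | exposed) = 569/1084 = 0.52491
p₀ = P(outcome | unexposed) = 146/2545 = 0.057367
Overall risk P(Y=1) = π·p₁ + (1−π)·p₀ = 0.151×0.52491 + 0.849×0.057367 = 0.12797.
Under exogeneity, PAF = [P(Y=1) − p₀] / P(Y=1).
PAF = (0.12797 − 0.057367) / 0.12797 ≈ 0.5517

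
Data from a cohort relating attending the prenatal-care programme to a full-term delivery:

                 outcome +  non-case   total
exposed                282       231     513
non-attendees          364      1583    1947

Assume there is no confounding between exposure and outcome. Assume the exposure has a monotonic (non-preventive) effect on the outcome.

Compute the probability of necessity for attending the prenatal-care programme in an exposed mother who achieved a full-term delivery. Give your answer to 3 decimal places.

PN ≈ 0.660

p₁ = P(outcome | exposed) = 282/513 = 0.54971
p₀ = P(outcome | unexposed) = 364/1947 = 0.18695
Under exogeneity and monotonicity, PN = (p₁ − p₀) / p₁.
PN = (0.54971 − 0.18695) / 0.54971 = 0.36275 / 0.54971 ≈ 0.6599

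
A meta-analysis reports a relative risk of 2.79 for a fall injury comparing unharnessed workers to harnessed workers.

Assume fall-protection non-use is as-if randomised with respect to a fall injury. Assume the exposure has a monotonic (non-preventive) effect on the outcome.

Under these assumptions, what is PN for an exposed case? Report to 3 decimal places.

PN ≈ 0.642

Under exogeneity and monotonicity, PN = (RR − 1) / RR = 1 − 1/RR.
PN = (2.79 − 1) / 2.79 = 1.79 / 2.79 ≈ 0.6416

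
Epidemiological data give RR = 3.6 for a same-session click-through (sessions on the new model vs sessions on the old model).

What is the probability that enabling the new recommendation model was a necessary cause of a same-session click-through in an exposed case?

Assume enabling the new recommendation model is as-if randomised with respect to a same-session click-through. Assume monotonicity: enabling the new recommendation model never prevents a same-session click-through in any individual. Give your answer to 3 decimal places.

Under exogeneity and monotonicity, PN = (RR − 1) / RR = 1 − 1/RR.
PN = (3.6 − 1) / 3.6 = 2.6 / 3.6 ≈ 0.7222

PN ≈ 0.722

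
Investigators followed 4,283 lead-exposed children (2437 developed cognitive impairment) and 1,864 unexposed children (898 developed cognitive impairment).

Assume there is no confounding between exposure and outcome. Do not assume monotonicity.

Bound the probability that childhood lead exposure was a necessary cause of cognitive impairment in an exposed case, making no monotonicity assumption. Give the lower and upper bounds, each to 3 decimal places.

0.153 ≤ PN ≤ 0.911

p₁ = P(outcome | exposed) = 2437/4283 = 0.56899
p₀ = P(outcome | unexposed) = 898/1864 = 0.48176
Under exogeneity alone the bounds on PN are max{0,(p₁−p₀)/p₁} ≤ PN ≤ min{1,(1−p₀)/p₁}.
  lower = (p₁ − p₀)/p₁ = 0.087234 / 0.56899 ≈ 0.1533
  upper = min{1, (1 − p₀)/p₁} = 0.51824 / 0.56899 ≈ 0.9108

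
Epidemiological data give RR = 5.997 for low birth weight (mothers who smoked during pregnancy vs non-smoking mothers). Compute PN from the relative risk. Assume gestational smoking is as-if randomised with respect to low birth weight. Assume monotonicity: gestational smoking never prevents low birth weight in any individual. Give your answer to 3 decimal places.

PN ≈ 0.833

Under exogeneity and monotonicity, PN = (RR − 1) / RR = 1 − 1/RR.
PN = (5.997 − 1) / 5.997 = 4.997 / 5.997 ≈ 0.8332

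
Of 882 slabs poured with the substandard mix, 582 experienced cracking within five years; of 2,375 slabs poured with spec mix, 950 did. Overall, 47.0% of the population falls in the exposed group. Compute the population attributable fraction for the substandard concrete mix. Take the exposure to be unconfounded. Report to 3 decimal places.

p₁ = P(outcome | exposed) = 582/882 = 0.65986
p₀ = P(outcome | unexposed) = 950/2375 = 0.4
Overall risk P(Y=1) = π·p₁ + (1−π)·p₀ = 0.47×0.65986 + 0.53×0.4 = 0.52214.
Under exogeneity, PAF = [P(Y=1) − p₀] / P(Y=1).
PAF = (0.52214 − 0.4) / 0.52214 ≈ 0.2339

PAF ≈ 0.234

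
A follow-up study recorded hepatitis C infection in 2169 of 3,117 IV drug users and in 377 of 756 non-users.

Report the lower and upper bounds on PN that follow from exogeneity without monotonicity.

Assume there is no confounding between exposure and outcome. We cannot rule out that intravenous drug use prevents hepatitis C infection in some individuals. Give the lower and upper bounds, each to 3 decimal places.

p₁ = P(outcome | exposed) = 2169/3117 = 0.69586
p₀ = P(outcome | unexposed) = 377/756 = 0.49868
Under exogeneity alone the bounds on PN are max{0,(p₁−p₀)/p₁} ≤ PN ≤ min{1,(1−p₀)/p₁}.
  lower = (p₁ − p₀)/p₁ = 0.19718 / 0.69586 ≈ 0.2834
  upper = min{1, (1 − p₀)/p₁} = 0.50132 / 0.69586 ≈ 0.7204

0.283 ≤ PN ≤ 0.720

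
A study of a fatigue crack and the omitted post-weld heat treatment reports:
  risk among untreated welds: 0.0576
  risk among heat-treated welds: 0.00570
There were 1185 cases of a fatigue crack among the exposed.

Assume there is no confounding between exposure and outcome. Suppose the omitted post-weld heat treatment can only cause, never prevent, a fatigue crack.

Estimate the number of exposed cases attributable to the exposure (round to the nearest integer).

Let p₁ = 0.0576, p₀ = 0.0057.
PN = (p₁ − p₀)/p₁ = (0.0576 − 0.0057) / 0.0576 ≈ 0.90104.
Attributable cases ≈ PN × (exposed cases) = 0.90104 × 1185 ≈ 1067.73.

about 1068 cases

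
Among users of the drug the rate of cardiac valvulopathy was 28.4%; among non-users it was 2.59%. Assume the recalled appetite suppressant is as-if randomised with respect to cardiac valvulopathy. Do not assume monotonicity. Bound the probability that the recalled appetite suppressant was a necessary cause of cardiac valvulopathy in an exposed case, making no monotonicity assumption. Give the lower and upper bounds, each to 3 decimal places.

0.909 ≤ PN ≤ 1.000

p₁ = 0.284, p₀ = 0.0259.
Under exogeneity alone the bounds on PN are max{0,(p₁−p₀)/p₁} ≤ PN ≤ min{1,(1−p₀)/p₁}.
  lower = (p₁ − p₀)/p₁ = 0.2581 / 0.284 ≈ 0.9088
  upper = min{1, (1 − p₀)/p₁} = 0.9741 / 0.284 ≈ 3.4299 → capped at 1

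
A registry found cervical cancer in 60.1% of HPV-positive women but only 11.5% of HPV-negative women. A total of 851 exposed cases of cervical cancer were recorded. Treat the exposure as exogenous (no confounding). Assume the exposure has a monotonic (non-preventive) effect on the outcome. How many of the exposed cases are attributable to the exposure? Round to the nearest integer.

about 688 cases

p₁ = 0.601, p₀ = 0.115.
PN = (p₁ − p₀)/p₁ = (0.601 − 0.115) / 0.601 ≈ 0.80865.
Attributable cases ≈ PN × (exposed cases) = 0.80865 × 851 ≈ 688.16.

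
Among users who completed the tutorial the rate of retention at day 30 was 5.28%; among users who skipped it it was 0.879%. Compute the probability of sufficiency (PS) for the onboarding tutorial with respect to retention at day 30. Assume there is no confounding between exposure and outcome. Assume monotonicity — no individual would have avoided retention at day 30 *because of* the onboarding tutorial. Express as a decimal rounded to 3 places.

p₁ = 0.0528, p₀ = 0.00879.
Under exogeneity and monotonicity, PS = (p₁ − p₀) / (1 − p₀).
PS = (0.0528 − 0.00879) / (1 − 0.00879) = 0.04401 / 0.99121 ≈ 0.0444

PS ≈ 0.044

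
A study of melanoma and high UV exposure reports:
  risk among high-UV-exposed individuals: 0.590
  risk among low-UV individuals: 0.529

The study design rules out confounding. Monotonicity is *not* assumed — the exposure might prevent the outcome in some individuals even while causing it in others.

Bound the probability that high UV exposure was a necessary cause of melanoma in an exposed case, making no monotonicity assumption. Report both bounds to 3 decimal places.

0.103 ≤ PN ≤ 0.798

Let p₁ = 0.59, p₀ = 0.529.
Under exogeneity alone the bounds on PN are max{0,(p₁−p₀)/p₁} ≤ PN ≤ min{1,(1−p₀)/p₁}.
  lower = (p₁ − p₀)/p₁ = 0.061 / 0.59 ≈ 0.1034
  upper = min{1, (1 − p₀)/p₁} = 0.471 / 0.59 ≈ 0.7983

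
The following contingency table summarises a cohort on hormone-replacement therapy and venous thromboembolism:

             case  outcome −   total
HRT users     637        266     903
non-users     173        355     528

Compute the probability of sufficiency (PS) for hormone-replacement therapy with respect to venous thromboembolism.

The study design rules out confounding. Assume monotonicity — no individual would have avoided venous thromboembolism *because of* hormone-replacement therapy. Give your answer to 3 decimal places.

p₁ = P(outcome | exposed) = 637/903 = 0.70543
p₀ = P(outcome | unexposed) = 173/528 = 0.32765
Under exogeneity and monotonicity, PS = (p₁ − p₀)/(1 − p₀).
PS = (0.70543 − 0.32765) / 0.67235 ≈ 0.5619

PS ≈ 0.562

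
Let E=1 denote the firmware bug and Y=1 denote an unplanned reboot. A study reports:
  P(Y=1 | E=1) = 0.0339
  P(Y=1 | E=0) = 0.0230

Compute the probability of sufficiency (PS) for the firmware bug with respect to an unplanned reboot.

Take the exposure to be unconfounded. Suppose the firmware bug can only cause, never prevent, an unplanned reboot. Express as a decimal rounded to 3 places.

PS ≈ 0.011

Let p₁ = 0.0339, p₀ = 0.023.
Under exogeneity and monotonicity, PS = (p₁ − p₀) / (1 − p₀).
PS = (0.0339 − 0.023) / (1 − 0.023) = 0.0109 / 0.977 ≈ 0.0112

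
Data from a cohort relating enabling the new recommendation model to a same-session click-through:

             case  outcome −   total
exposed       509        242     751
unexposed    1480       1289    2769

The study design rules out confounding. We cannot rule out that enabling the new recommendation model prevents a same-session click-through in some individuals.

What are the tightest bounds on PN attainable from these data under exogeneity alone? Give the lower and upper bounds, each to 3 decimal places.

p₁ = P(outcome | exposed) = 509/751 = 0.67776
p₀ = P(outcome | unexposed) = 1480/2769 = 0.53449
Under exogeneity alone the bounds on PN are max{0,(p₁−p₀)/p₁} ≤ PN ≤ min{1,(1−p₀)/p₁}.
  lower = (p₁ − p₀)/p₁ = 0.14327 / 0.67776 ≈ 0.2114
  upper = min{1, (1 − p₀)/p₁} = 0.46551 / 0.67776 ≈ 0.6868

0.211 ≤ PN ≤ 0.687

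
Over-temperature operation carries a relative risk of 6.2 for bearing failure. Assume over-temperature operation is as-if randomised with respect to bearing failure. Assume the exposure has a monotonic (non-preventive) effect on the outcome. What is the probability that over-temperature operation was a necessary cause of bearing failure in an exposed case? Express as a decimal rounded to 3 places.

Under exogeneity and monotonicity, PN = (RR − 1) / RR = 1 − 1/RR.
PN = (6.2 − 1) / 6.2 = 5.2 / 6.2 ≈ 0.8387

PN ≈ 0.839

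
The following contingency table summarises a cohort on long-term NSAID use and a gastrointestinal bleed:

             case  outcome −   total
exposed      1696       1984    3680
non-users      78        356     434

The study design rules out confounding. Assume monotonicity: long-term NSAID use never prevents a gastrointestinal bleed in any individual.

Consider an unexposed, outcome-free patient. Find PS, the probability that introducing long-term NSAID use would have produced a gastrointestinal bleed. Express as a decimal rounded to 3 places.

PS ≈ 0.343

p₁ = P(outcome | exposed) = 1696/3680 = 0.46087
p₀ = P(outcome | unexposed) = 78/434 = 0.17972
Under exogeneity and monotonicity, PS = (p₁ − p₀) / (1 − p₀).
PS = (0.46087 − 0.17972) / (1 − 0.17972) = 0.28115 / 0.82028 ≈ 0.3427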